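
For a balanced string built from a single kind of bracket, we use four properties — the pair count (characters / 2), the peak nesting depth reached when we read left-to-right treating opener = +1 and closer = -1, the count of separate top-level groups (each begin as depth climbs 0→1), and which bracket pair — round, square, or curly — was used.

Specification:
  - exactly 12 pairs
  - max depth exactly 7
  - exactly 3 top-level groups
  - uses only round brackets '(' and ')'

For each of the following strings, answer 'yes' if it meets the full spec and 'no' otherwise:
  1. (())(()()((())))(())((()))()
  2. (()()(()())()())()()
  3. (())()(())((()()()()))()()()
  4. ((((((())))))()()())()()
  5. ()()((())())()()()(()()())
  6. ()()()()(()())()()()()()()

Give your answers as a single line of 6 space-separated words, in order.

String 1 '(())(()()((())))(())((()))()': depth seq [1 2 1 0 1 2 1 2 1 2 3 4 3 2 1 0 1 2 1 0 1 2 3 2 1 0 1 0]
  -> pairs=14 depth=4 groups=5 -> no
String 2 '(()()(()())()())()()': depth seq [1 2 1 2 1 2 3 2 3 2 1 2 1 2 1 0 1 0 1 0]
  -> pairs=10 depth=3 groups=3 -> no
String 3 '(())()(())((()()()()))()()()': depth seq [1 2 1 0 1 0 1 2 1 0 1 2 3 2 3 2 3 2 3 2 1 0 1 0 1 0 1 0]
  -> pairs=14 depth=3 groups=7 -> no
String 4 '((((((())))))()()())()()': depth seq [1 2 3 4 5 6 7 6 5 4 3 2 1 2 1 2 1 2 1 0 1 0 1 0]
  -> pairs=12 depth=7 groups=3 -> yes
String 5 '()()((())())()()()(()()())': depth seq [1 0 1 0 1 2 3 2 1 2 1 0 1 0 1 0 1 0 1 2 1 2 1 2 1 0]
  -> pairs=13 depth=3 groups=7 -> no
String 6 '()()()()(()())()()()()()()': depth seq [1 0 1 0 1 0 1 0 1 2 1 2 1 0 1 0 1 0 1 0 1 0 1 0 1 0]
  -> pairs=13 depth=2 groups=11 -> no

Answer: no no no yes no no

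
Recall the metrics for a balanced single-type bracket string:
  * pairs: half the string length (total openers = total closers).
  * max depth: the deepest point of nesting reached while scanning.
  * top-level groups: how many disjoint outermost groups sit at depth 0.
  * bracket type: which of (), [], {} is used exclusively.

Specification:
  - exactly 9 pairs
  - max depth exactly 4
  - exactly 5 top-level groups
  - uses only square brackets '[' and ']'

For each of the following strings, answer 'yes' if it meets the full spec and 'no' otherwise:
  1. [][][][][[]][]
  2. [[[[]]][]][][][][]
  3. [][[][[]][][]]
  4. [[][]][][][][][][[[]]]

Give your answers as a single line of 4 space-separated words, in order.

Answer: no yes no no

Derivation:
String 1 '[][][][][[]][]': depth seq [1 0 1 0 1 0 1 0 1 2 1 0 1 0]
  -> pairs=7 depth=2 groups=6 -> no
String 2 '[[[[]]][]][][][][]': depth seq [1 2 3 4 3 2 1 2 1 0 1 0 1 0 1 0 1 0]
  -> pairs=9 depth=4 groups=5 -> yes
String 3 '[][[][[]][][]]': depth seq [1 0 1 2 1 2 3 2 1 2 1 2 1 0]
  -> pairs=7 depth=3 groups=2 -> no
String 4 '[[][]][][][][][][[[]]]': depth seq [1 2 1 2 1 0 1 0 1 0 1 0 1 0 1 0 1 2 3 2 1 0]
  -> pairs=11 depth=3 groups=7 -> no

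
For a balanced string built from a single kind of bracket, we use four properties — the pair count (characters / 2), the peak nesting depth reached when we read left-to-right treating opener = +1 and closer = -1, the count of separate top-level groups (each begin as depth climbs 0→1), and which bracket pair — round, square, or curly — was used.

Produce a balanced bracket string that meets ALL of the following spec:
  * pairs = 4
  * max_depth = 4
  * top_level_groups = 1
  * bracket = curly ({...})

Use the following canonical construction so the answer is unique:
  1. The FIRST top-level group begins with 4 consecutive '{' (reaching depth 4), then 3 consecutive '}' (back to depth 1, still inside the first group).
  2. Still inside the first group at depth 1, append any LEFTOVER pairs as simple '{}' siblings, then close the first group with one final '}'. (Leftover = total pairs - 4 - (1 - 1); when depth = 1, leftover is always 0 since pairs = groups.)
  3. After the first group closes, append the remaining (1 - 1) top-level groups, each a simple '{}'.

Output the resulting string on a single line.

Spec: pairs=4 depth=4 groups=1
Leftover pairs = 4 - 4 - (1-1) = 0
First group: deep chain of depth 4 + 0 sibling pairs
Remaining 0 groups: simple '{}' each

Answer: {{{{}}}}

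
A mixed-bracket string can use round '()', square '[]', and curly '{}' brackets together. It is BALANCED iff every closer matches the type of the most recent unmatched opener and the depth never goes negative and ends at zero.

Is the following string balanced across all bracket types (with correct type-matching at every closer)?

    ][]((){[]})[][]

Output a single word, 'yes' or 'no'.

pos 0: saw closer ']' but stack is empty → INVALID
Verdict: unmatched closer ']' at position 0 → no

Answer: no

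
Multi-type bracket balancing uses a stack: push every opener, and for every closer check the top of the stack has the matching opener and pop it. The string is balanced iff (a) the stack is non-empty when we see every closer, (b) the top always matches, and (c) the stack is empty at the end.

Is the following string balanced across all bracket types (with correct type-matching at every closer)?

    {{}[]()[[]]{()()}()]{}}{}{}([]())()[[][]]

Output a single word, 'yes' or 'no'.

pos 0: push '{'; stack = {
pos 1: push '{'; stack = {{
pos 2: '}' matches '{'; pop; stack = {
pos 3: push '['; stack = {[
pos 4: ']' matches '['; pop; stack = {
pos 5: push '('; stack = {(
pos 6: ')' matches '('; pop; stack = {
pos 7: push '['; stack = {[
pos 8: push '['; stack = {[[
pos 9: ']' matches '['; pop; stack = {[
pos 10: ']' matches '['; pop; stack = {
pos 11: push '{'; stack = {{
pos 12: push '('; stack = {{(
pos 13: ')' matches '('; pop; stack = {{
pos 14: push '('; stack = {{(
pos 15: ')' matches '('; pop; stack = {{
pos 16: '}' matches '{'; pop; stack = {
pos 17: push '('; stack = {(
pos 18: ')' matches '('; pop; stack = {
pos 19: saw closer ']' but top of stack is '{' (expected '}') → INVALID
Verdict: type mismatch at position 19: ']' closes '{' → no

Answer: no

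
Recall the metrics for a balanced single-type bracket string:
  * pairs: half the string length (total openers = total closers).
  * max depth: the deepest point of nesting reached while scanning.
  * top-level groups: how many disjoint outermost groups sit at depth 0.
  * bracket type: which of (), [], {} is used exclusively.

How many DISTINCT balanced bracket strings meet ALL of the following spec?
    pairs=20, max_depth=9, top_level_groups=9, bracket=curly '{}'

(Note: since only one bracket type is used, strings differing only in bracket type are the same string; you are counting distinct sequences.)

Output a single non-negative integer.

Answer: 25596

Derivation:
Spec: pairs=20 depth=9 groups=9
Count(depth <= 9) = 24578901
Count(depth <= 8) = 24553305
Count(depth == 9) = 24578901 - 24553305 = 25596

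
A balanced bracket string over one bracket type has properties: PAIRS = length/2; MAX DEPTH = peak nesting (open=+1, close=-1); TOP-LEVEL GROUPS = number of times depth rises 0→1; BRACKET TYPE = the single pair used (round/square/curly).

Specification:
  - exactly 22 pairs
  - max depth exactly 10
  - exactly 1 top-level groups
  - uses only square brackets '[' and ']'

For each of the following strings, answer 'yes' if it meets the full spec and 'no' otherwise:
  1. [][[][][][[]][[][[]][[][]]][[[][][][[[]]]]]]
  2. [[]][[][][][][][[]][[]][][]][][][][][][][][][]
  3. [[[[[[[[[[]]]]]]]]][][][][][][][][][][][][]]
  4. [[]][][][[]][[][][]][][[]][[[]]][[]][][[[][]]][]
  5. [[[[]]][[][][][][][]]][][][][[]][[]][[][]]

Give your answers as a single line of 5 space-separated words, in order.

Answer: no no yes no no

Derivation:
String 1 '[][[][][][[]][[][[]][[][]]][[[][][][[[]]]]]]': depth seq [1 0 1 2 1 2 1 2 1 2 3 2 1 2 3 2 3 4 3 2 3 4 3 4 3 2 1 2 3 4 3 4 3 4 3 4 5 6 5 4 3 2 1 0]
  -> pairs=22 depth=6 groups=2 -> no
String 2 '[[]][[][][][][][[]][[]][][]][][][][][][][][][]': depth seq [1 2 1 0 1 2 1 2 1 2 1 2 1 2 1 2 3 2 1 2 3 2 1 2 1 2 1 0 1 0 1 0 1 0 1 0 1 0 1 0 1 0 1 0 1 0]
  -> pairs=23 depth=3 groups=11 -> no
String 3 '[[[[[[[[[[]]]]]]]]][][][][][][][][][][][][]]': depth seq [1 2 3 4 5 6 7 8 9 10 9 8 7 6 5 4 3 2 1 2 1 2 1 2 1 2 1 2 1 2 1 2 1 2 1 2 1 2 1 2 1 2 1 0]
  -> pairs=22 depth=10 groups=1 -> yes
String 4 '[[]][][][[]][[][][]][][[]][[[]]][[]][][[[][]]][]': depth seq [1 2 1 0 1 0 1 0 1 2 1 0 1 2 1 2 1 2 1 0 1 0 1 2 1 0 1 2 3 2 1 0 1 2 1 0 1 0 1 2 3 2 3 2 1 0 1 0]
  -> pairs=24 depth=3 groups=12 -> no
String 5 '[[[[]]][[][][][][][]]][][][][[]][[]][[][]]': depth seq [1 2 3 4 3 2 1 2 3 2 3 2 3 2 3 2 3 2 3 2 1 0 1 0 1 0 1 0 1 2 1 0 1 2 1 0 1 2 1 2 1 0]
  -> pairs=21 depth=4 groups=7 -> no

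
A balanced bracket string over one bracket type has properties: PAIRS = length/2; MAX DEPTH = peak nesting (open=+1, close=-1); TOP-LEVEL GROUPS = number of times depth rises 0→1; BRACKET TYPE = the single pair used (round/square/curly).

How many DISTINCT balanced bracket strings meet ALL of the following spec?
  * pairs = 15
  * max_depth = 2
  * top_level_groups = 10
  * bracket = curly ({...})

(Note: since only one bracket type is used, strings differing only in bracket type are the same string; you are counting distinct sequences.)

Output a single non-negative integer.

Answer: 2002

Derivation:
Spec: pairs=15 depth=2 groups=10
Count(depth <= 2) = 2002
Count(depth <= 1) = 0
Count(depth == 2) = 2002 - 0 = 2002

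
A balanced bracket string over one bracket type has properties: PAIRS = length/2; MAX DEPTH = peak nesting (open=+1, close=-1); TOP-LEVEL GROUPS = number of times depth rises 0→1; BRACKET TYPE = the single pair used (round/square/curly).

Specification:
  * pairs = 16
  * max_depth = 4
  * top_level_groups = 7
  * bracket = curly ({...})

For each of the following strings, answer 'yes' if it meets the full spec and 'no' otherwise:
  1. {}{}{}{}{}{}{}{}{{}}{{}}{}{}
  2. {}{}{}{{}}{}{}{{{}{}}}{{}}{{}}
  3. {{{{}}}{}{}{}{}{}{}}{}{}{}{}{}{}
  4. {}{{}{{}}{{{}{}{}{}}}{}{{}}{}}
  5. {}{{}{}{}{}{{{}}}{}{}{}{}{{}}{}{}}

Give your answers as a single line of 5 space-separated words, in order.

String 1 '{}{}{}{}{}{}{}{}{{}}{{}}{}{}': depth seq [1 0 1 0 1 0 1 0 1 0 1 0 1 0 1 0 1 2 1 0 1 2 1 0 1 0 1 0]
  -> pairs=14 depth=2 groups=12 -> no
String 2 '{}{}{}{{}}{}{}{{{}{}}}{{}}{{}}': depth seq [1 0 1 0 1 0 1 2 1 0 1 0 1 0 1 2 3 2 3 2 1 0 1 2 1 0 1 2 1 0]
  -> pairs=15 depth=3 groups=9 -> no
String 3 '{{{{}}}{}{}{}{}{}{}}{}{}{}{}{}{}': depth seq [1 2 3 4 3 2 1 2 1 2 1 2 1 2 1 2 1 2 1 0 1 0 1 0 1 0 1 0 1 0 1 0]
  -> pairs=16 depth=4 groups=7 -> yes
String 4 '{}{{}{{}}{{{}{}{}{}}}{}{{}}{}}': depth seq [1 0 1 2 1 2 3 2 1 2 3 4 3 4 3 4 3 4 3 2 1 2 1 2 3 2 1 2 1 0]
  -> pairs=15 depth=4 groups=2 -> no
String 5 '{}{{}{}{}{}{{{}}}{}{}{}{}{{}}{}{}}': depth seq [1 0 1 2 1 2 1 2 1 2 1 2 3 4 3 2 1 2 1 2 1 2 1 2 1 2 3 2 1 2 1 2 1 0]
  -> pairs=17 depth=4 groups=2 -> no

Answer: no no yes no no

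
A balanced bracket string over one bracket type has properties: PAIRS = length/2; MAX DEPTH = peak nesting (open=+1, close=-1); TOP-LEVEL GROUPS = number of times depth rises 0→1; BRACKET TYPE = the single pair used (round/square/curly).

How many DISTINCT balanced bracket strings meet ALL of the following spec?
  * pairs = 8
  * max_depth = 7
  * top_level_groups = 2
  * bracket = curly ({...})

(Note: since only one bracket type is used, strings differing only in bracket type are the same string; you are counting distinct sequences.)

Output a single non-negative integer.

Spec: pairs=8 depth=7 groups=2
Count(depth <= 7) = 429
Count(depth <= 6) = 427
Count(depth == 7) = 429 - 427 = 2

Answer: 2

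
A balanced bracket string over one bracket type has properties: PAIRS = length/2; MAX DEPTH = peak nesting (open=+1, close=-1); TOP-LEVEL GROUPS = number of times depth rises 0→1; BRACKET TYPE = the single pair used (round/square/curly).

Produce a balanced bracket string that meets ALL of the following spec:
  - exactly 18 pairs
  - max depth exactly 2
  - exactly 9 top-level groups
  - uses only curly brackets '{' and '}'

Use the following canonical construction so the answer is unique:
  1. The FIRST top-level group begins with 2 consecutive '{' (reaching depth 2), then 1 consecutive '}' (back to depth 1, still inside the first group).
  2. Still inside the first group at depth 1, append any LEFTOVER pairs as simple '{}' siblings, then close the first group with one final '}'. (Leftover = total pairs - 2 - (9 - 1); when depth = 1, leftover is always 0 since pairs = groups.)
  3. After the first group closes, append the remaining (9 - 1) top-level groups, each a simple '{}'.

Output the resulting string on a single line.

Spec: pairs=18 depth=2 groups=9
Leftover pairs = 18 - 2 - (9-1) = 8
First group: deep chain of depth 2 + 8 sibling pairs
Remaining 8 groups: simple '{}' each

Answer: {{}{}{}{}{}{}{}{}{}}{}{}{}{}{}{}{}{}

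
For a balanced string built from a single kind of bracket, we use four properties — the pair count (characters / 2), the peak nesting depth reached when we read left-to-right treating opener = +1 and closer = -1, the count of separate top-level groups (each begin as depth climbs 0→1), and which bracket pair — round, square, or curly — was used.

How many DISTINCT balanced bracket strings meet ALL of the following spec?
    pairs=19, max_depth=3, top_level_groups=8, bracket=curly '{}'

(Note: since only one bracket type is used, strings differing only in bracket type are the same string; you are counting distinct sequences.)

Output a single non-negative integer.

Spec: pairs=19 depth=3 groups=8
Count(depth <= 3) = 2878144
Count(depth <= 2) = 31824
Count(depth == 3) = 2878144 - 31824 = 2846320

Answer: 2846320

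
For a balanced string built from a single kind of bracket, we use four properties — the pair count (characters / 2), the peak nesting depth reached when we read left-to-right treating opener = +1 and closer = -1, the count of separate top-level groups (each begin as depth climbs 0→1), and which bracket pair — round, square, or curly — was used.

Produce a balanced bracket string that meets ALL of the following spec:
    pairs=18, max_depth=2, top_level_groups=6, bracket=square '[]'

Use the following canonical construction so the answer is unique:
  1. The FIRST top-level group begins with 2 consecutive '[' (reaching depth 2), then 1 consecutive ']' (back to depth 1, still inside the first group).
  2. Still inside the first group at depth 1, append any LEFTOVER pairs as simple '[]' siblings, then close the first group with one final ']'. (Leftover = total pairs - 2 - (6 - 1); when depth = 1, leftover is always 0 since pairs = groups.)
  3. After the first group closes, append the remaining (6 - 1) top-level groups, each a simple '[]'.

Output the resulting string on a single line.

Spec: pairs=18 depth=2 groups=6
Leftover pairs = 18 - 2 - (6-1) = 11
First group: deep chain of depth 2 + 11 sibling pairs
Remaining 5 groups: simple '[]' each

Answer: [[][][][][][][][][][][][]][][][][][]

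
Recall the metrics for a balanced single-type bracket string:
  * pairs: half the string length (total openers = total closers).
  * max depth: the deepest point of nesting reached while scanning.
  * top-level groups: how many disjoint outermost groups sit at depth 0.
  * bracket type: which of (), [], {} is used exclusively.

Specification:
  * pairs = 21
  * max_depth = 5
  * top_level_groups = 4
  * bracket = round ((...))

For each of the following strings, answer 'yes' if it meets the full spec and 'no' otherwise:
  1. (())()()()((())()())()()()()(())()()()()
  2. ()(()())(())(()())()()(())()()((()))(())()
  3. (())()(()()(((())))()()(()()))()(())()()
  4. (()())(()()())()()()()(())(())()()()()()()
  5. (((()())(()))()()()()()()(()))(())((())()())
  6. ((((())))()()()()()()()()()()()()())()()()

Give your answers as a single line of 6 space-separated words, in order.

Answer: no no no no no yes

Derivation:
String 1 '(())()()()((())()())()()()()(())()()()()': depth seq [1 2 1 0 1 0 1 0 1 0 1 2 3 2 1 2 1 2 1 0 1 0 1 0 1 0 1 0 1 2 1 0 1 0 1 0 1 0 1 0]
  -> pairs=20 depth=3 groups=14 -> no
String 2 '()(()())(())(()())()()(())()()((()))(())()': depth seq [1 0 1 2 1 2 1 0 1 2 1 0 1 2 1 2 1 0 1 0 1 0 1 2 1 0 1 0 1 0 1 2 3 2 1 0 1 2 1 0 1 0]
  -> pairs=21 depth=3 groups=12 -> no
String 3 '(())()(()()(((())))()()(()()))()(())()()': depth seq [1 2 1 0 1 0 1 2 1 2 1 2 3 4 5 4 3 2 1 2 1 2 1 2 3 2 3 2 1 0 1 0 1 2 1 0 1 0 1 0]
  -> pairs=20 depth=5 groups=7 -> no
String 4 '(()())(()()())()()()()(())(())()()()()()()': depth seq [1 2 1 2 1 0 1 2 1 2 1 2 1 0 1 0 1 0 1 0 1 0 1 2 1 0 1 2 1 0 1 0 1 0 1 0 1 0 1 0 1 0]
  -> pairs=21 depth=2 groups=14 -> no
String 5 '(((()())(()))()()()()()()(()))(())((())()())': depth seq [1 2 3 4 3 4 3 2 3 4 3 2 1 2 1 2 1 2 1 2 1 2 1 2 1 2 3 2 1 0 1 2 1 0 1 2 3 2 1 2 1 2 1 0]
  -> pairs=22 depth=4 groups=3 -> no
String 6 '((((())))()()()()()()()()()()()()())()()()': depth seq [1 2 3 4 5 4 3 2 1 2 1 2 1 2 1 2 1 2 1 2 1 2 1 2 1 2 1 2 1 2 1 2 1 2 1 0 1 0 1 0 1 0]
  -> pairs=21 depth=5 groups=4 -> yes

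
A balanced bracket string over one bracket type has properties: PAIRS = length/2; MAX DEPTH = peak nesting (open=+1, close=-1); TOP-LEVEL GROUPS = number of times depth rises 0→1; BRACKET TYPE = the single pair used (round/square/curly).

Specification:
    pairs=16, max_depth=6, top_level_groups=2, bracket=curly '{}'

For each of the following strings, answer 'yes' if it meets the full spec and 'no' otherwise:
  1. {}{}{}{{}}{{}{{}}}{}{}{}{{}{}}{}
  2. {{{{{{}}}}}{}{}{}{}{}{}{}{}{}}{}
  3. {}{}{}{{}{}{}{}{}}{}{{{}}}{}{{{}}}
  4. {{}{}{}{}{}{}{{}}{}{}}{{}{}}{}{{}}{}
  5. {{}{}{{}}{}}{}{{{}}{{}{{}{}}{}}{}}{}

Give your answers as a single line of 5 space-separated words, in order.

Answer: no yes no no no

Derivation:
String 1 '{}{}{}{{}}{{}{{}}}{}{}{}{{}{}}{}': depth seq [1 0 1 0 1 0 1 2 1 0 1 2 1 2 3 2 1 0 1 0 1 0 1 0 1 2 1 2 1 0 1 0]
  -> pairs=16 depth=3 groups=10 -> no
String 2 '{{{{{{}}}}}{}{}{}{}{}{}{}{}{}}{}': depth seq [1 2 3 4 5 6 5 4 3 2 1 2 1 2 1 2 1 2 1 2 1 2 1 2 1 2 1 2 1 0 1 0]
  -> pairs=16 depth=6 groups=2 -> yes
String 3 '{}{}{}{{}{}{}{}{}}{}{{{}}}{}{{{}}}': depth seq [1 0 1 0 1 0 1 2 1 2 1 2 1 2 1 2 1 0 1 0 1 2 3 2 1 0 1 0 1 2 3 2 1 0]
  -> pairs=17 depth=3 groups=8 -> no
String 4 '{{}{}{}{}{}{}{{}}{}{}}{{}{}}{}{{}}{}': depth seq [1 2 1 2 1 2 1 2 1 2 1 2 1 2 3 2 1 2 1 2 1 0 1 2 1 2 1 0 1 0 1 2 1 0 1 0]
  -> pairs=18 depth=3 groups=5 -> no
String 5 '{{}{}{{}}{}}{}{{{}}{{}{{}{}}{}}{}}{}': depth seq [1 2 1 2 1 2 3 2 1 2 1 0 1 0 1 2 3 2 1 2 3 2 3 4 3 4 3 2 3 2 1 2 1 0 1 0]
  -> pairs=18 depth=4 groups=4 -> no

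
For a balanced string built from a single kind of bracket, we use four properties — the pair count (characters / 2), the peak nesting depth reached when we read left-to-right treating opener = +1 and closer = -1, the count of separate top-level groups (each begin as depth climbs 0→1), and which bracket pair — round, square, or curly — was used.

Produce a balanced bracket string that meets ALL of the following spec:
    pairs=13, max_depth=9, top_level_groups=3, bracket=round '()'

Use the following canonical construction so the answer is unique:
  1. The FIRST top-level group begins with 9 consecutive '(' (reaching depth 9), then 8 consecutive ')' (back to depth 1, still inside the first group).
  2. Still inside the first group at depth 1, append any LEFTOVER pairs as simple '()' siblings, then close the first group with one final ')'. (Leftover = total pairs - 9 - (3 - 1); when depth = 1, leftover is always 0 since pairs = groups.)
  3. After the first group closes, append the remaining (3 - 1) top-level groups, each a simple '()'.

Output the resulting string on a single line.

Spec: pairs=13 depth=9 groups=3
Leftover pairs = 13 - 9 - (3-1) = 2
First group: deep chain of depth 9 + 2 sibling pairs
Remaining 2 groups: simple '()' each

Answer: ((((((((())))))))()())()()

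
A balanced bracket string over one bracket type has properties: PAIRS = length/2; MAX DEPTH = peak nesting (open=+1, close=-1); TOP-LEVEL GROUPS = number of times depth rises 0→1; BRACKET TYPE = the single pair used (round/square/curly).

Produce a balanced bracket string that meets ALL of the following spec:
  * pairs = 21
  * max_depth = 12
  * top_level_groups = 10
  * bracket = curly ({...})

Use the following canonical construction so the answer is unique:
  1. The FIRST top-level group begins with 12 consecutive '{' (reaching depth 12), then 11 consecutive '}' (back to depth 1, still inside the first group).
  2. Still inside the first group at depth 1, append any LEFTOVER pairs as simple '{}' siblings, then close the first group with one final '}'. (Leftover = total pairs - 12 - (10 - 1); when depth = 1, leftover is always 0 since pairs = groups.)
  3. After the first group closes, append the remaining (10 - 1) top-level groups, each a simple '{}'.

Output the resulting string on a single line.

Answer: {{{{{{{{{{{{}}}}}}}}}}}}{}{}{}{}{}{}{}{}{}

Derivation:
Spec: pairs=21 depth=12 groups=10
Leftover pairs = 21 - 12 - (10-1) = 0
First group: deep chain of depth 12 + 0 sibling pairs
Remaining 9 groups: simple '{}' each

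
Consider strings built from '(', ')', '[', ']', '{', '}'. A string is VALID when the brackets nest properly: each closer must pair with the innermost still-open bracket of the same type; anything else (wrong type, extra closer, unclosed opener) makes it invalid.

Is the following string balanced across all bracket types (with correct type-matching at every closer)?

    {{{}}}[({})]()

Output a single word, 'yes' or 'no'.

pos 0: push '{'; stack = {
pos 1: push '{'; stack = {{
pos 2: push '{'; stack = {{{
pos 3: '}' matches '{'; pop; stack = {{
pos 4: '}' matches '{'; pop; stack = {
pos 5: '}' matches '{'; pop; stack = (empty)
pos 6: push '['; stack = [
pos 7: push '('; stack = [(
pos 8: push '{'; stack = [({
pos 9: '}' matches '{'; pop; stack = [(
pos 10: ')' matches '('; pop; stack = [
pos 11: ']' matches '['; pop; stack = (empty)
pos 12: push '('; stack = (
pos 13: ')' matches '('; pop; stack = (empty)
end: stack empty → VALID
Verdict: properly nested → yes

Answer: yes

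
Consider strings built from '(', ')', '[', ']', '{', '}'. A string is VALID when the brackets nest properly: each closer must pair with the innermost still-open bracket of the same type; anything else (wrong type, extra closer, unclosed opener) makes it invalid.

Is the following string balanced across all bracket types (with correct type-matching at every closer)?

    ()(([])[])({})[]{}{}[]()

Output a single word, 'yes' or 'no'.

pos 0: push '('; stack = (
pos 1: ')' matches '('; pop; stack = (empty)
pos 2: push '('; stack = (
pos 3: push '('; stack = ((
pos 4: push '['; stack = (([
pos 5: ']' matches '['; pop; stack = ((
pos 6: ')' matches '('; pop; stack = (
pos 7: push '['; stack = ([
pos 8: ']' matches '['; pop; stack = (
pos 9: ')' matches '('; pop; stack = (empty)
pos 10: push '('; stack = (
pos 11: push '{'; stack = ({
pos 12: '}' matches '{'; pop; stack = (
pos 13: ')' matches '('; pop; stack = (empty)
pos 14: push '['; stack = [
pos 15: ']' matches '['; pop; stack = (empty)
pos 16: push '{'; stack = {
pos 17: '}' matches '{'; pop; stack = (empty)
pos 18: push '{'; stack = {
pos 19: '}' matches '{'; pop; stack = (empty)
pos 20: push '['; stack = [
pos 21: ']' matches '['; pop; stack = (empty)
pos 22: push '('; stack = (
pos 23: ')' matches '('; pop; stack = (empty)
end: stack empty → VALID
Verdict: properly nested → yes

Answer: yes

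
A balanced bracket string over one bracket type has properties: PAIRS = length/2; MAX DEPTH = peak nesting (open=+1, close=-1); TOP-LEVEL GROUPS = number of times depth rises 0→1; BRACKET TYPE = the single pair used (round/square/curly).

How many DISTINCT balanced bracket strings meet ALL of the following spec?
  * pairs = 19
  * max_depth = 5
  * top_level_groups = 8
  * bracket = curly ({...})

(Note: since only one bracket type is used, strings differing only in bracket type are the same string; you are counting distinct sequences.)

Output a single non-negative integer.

Answer: 3678768

Derivation:
Spec: pairs=19 depth=5 groups=8
Count(depth <= 5) = 12477912
Count(depth <= 4) = 8799144
Count(depth == 5) = 12477912 - 8799144 = 3678768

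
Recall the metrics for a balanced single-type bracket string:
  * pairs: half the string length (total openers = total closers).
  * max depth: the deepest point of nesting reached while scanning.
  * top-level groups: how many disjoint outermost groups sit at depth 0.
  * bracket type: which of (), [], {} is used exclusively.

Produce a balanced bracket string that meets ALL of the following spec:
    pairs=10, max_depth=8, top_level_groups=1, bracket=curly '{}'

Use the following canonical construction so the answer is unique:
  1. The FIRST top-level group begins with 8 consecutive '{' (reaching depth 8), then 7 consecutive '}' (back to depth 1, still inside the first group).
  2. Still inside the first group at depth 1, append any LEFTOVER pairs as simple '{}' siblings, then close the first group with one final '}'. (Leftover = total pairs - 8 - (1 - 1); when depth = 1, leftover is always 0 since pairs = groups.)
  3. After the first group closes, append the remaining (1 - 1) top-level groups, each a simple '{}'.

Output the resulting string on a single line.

Spec: pairs=10 depth=8 groups=1
Leftover pairs = 10 - 8 - (1-1) = 2
First group: deep chain of depth 8 + 2 sibling pairs
Remaining 0 groups: simple '{}' each

Answer: {{{{{{{{}}}}}}}{}{}}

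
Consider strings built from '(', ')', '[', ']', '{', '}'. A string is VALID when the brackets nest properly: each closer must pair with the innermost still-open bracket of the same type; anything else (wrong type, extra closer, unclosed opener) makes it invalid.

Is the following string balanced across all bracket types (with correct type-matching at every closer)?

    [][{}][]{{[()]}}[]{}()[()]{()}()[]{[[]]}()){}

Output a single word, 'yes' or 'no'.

Answer: no

Derivation:
pos 0: push '['; stack = [
pos 1: ']' matches '['; pop; stack = (empty)
pos 2: push '['; stack = [
pos 3: push '{'; stack = [{
pos 4: '}' matches '{'; pop; stack = [
pos 5: ']' matches '['; pop; stack = (empty)
pos 6: push '['; stack = [
pos 7: ']' matches '['; pop; stack = (empty)
pos 8: push '{'; stack = {
pos 9: push '{'; stack = {{
pos 10: push '['; stack = {{[
pos 11: push '('; stack = {{[(
pos 12: ')' matches '('; pop; stack = {{[
pos 13: ']' matches '['; pop; stack = {{
pos 14: '}' matches '{'; pop; stack = {
pos 15: '}' matches '{'; pop; stack = (empty)
pos 16: push '['; stack = [
pos 17: ']' matches '['; pop; stack = (empty)
pos 18: push '{'; stack = {
pos 19: '}' matches '{'; pop; stack = (empty)
pos 20: push '('; stack = (
pos 21: ')' matches '('; pop; stack = (empty)
pos 22: push '['; stack = [
pos 23: push '('; stack = [(
pos 24: ')' matches '('; pop; stack = [
pos 25: ']' matches '['; pop; stack = (empty)
pos 26: push '{'; stack = {
pos 27: push '('; stack = {(
pos 28: ')' matches '('; pop; stack = {
pos 29: '}' matches '{'; pop; stack = (empty)
pos 30: push '('; stack = (
pos 31: ')' matches '('; pop; stack = (empty)
pos 32: push '['; stack = [
pos 33: ']' matches '['; pop; stack = (empty)
pos 34: push '{'; stack = {
pos 35: push '['; stack = {[
pos 36: push '['; stack = {[[
pos 37: ']' matches '['; pop; stack = {[
pos 38: ']' matches '['; pop; stack = {
pos 39: '}' matches '{'; pop; stack = (empty)
pos 40: push '('; stack = (
pos 41: ')' matches '('; pop; stack = (empty)
pos 42: saw closer ')' but stack is empty → INVALID
Verdict: unmatched closer ')' at position 42 → no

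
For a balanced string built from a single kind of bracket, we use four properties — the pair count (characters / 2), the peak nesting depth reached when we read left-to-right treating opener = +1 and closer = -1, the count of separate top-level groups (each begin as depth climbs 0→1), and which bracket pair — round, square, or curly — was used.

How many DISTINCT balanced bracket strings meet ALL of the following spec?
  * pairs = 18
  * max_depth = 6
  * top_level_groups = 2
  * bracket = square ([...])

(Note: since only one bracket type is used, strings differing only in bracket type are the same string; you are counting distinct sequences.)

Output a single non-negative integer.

Answer: 35167763

Derivation:
Spec: pairs=18 depth=6 groups=2
Count(depth <= 6) = 71040035
Count(depth <= 5) = 35872272
Count(depth == 6) = 71040035 - 35872272 = 35167763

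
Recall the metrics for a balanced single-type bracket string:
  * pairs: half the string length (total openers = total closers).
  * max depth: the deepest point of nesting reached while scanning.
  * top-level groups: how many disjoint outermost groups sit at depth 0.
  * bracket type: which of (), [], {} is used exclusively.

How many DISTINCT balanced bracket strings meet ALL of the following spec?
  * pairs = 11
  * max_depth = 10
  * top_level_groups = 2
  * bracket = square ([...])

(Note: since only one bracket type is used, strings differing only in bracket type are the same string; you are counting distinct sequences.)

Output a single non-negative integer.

Answer: 2

Derivation:
Spec: pairs=11 depth=10 groups=2
Count(depth <= 10) = 16796
Count(depth <= 9) = 16794
Count(depth == 10) = 16796 - 16794 = 2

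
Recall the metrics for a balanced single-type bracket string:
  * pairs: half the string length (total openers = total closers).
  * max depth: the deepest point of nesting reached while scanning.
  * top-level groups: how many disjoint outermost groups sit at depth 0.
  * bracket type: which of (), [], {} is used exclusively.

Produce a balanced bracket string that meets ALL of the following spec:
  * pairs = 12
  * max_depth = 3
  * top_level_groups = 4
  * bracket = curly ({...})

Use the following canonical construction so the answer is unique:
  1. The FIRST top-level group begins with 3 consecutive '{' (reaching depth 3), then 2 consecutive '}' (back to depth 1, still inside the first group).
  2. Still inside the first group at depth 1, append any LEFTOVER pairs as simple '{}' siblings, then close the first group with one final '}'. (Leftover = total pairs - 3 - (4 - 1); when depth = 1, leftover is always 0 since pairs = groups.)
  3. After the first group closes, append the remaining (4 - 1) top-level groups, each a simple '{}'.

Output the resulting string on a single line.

Spec: pairs=12 depth=3 groups=4
Leftover pairs = 12 - 3 - (4-1) = 6
First group: deep chain of depth 3 + 6 sibling pairs
Remaining 3 groups: simple '{}' each

Answer: {{{}}{}{}{}{}{}{}}{}{}{}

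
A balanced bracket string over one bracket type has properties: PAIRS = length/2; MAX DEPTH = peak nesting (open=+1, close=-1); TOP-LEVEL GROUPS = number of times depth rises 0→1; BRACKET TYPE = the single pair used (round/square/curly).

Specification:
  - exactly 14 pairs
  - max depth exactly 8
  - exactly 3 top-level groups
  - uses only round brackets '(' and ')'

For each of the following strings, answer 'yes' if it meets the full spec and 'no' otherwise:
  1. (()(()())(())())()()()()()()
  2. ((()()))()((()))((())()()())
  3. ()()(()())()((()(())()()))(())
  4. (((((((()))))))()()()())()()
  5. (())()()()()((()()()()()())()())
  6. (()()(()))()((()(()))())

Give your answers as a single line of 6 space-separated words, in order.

Answer: no no no yes no no

Derivation:
String 1 '(()(()())(())())()()()()()()': depth seq [1 2 1 2 3 2 3 2 1 2 3 2 1 2 1 0 1 0 1 0 1 0 1 0 1 0 1 0]
  -> pairs=14 depth=3 groups=7 -> no
String 2 '((()()))()((()))((())()()())': depth seq [1 2 3 2 3 2 1 0 1 0 1 2 3 2 1 0 1 2 3 2 1 2 1 2 1 2 1 0]
  -> pairs=14 depth=3 groups=4 -> no
String 3 '()()(()())()((()(())()()))(())': depth seq [1 0 1 0 1 2 1 2 1 0 1 0 1 2 3 2 3 4 3 2 3 2 3 2 1 0 1 2 1 0]
  -> pairs=15 depth=4 groups=6 -> no
String 4 '(((((((()))))))()()()())()()': depth seq [1 2 3 4 5 6 7 8 7 6 5 4 3 2 1 2 1 2 1 2 1 2 1 0 1 0 1 0]
  -> pairs=14 depth=8 groups=3 -> yes
String 5 '(())()()()()((()()()()()())()())': depth seq [1 2 1 0 1 0 1 0 1 0 1 0 1 2 3 2 3 2 3 2 3 2 3 2 3 2 1 2 1 2 1 0]
  -> pairs=16 depth=3 groups=6 -> no
String 6 '(()()(()))()((()(()))())': depth seq [1 2 1 2 1 2 3 2 1 0 1 0 1 2 3 2 3 4 3 2 1 2 1 0]
  -> pairs=12 depth=4 groups=3 -> no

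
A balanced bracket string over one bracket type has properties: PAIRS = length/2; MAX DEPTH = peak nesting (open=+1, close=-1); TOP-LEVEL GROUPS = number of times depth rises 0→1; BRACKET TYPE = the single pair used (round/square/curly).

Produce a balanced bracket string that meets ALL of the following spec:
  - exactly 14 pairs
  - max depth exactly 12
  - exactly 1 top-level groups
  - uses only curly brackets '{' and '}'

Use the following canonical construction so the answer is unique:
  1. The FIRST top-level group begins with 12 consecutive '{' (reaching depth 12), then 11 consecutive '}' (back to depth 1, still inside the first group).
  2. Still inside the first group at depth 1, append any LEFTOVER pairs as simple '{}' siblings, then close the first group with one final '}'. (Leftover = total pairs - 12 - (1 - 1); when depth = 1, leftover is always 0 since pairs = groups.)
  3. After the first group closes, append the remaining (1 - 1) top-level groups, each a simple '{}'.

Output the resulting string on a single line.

Spec: pairs=14 depth=12 groups=1
Leftover pairs = 14 - 12 - (1-1) = 2
First group: deep chain of depth 12 + 2 sibling pairs
Remaining 0 groups: simple '{}' each

Answer: {{{{{{{{{{{{}}}}}}}}}}}{}{}}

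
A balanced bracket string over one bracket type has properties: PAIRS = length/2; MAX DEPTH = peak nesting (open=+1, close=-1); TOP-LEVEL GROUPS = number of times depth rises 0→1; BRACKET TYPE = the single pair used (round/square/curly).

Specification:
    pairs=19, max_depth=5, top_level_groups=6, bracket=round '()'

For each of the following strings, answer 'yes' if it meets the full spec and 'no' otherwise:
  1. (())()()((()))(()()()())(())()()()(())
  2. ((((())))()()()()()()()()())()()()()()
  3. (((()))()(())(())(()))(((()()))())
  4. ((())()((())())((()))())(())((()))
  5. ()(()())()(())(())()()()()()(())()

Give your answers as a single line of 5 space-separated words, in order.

String 1 '(())()()((()))(()()()())(())()()()(())': depth seq [1 2 1 0 1 0 1 0 1 2 3 2 1 0 1 2 1 2 1 2 1 2 1 0 1 2 1 0 1 0 1 0 1 0 1 2 1 0]
  -> pairs=19 depth=3 groups=10 -> no
String 2 '((((())))()()()()()()()()())()()()()()': depth seq [1 2 3 4 5 4 3 2 1 2 1 2 1 2 1 2 1 2 1 2 1 2 1 2 1 2 1 0 1 0 1 0 1 0 1 0 1 0]
  -> pairs=19 depth=5 groups=6 -> yes
String 3 '(((()))()(())(())(()))(((()()))())': depth seq [1 2 3 4 3 2 1 2 1 2 3 2 1 2 3 2 1 2 3 2 1 0 1 2 3 4 3 4 3 2 1 2 1 0]
  -> pairs=17 depth=4 groups=2 -> no
String 4 '((())()((())())((()))())(())((()))': depth seq [1 2 3 2 1 2 1 2 3 4 3 2 3 2 1 2 3 4 3 2 1 2 1 0 1 2 1 0 1 2 3 2 1 0]
  -> pairs=17 depth=4 groups=3 -> no
String 5 '()(()())()(())(())()()()()()(())()': depth seq [1 0 1 2 1 2 1 0 1 0 1 2 1 0 1 2 1 0 1 0 1 0 1 0 1 0 1 0 1 2 1 0 1 0]
  -> pairs=17 depth=2 groups=12 -> no

Answer: no yes no no no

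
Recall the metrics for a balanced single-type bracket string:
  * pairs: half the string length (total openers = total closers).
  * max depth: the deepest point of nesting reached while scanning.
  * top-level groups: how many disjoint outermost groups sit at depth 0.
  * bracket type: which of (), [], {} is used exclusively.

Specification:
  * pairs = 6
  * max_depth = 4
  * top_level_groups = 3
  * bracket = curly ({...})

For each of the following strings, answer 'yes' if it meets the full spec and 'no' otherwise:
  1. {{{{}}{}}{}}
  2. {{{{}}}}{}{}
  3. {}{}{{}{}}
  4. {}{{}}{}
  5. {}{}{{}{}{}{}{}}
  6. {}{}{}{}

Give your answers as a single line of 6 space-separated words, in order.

String 1 '{{{{}}{}}{}}': depth seq [1 2 3 4 3 2 3 2 1 2 1 0]
  -> pairs=6 depth=4 groups=1 -> no
String 2 '{{{{}}}}{}{}': depth seq [1 2 3 4 3 2 1 0 1 0 1 0]
  -> pairs=6 depth=4 groups=3 -> yes
String 3 '{}{}{{}{}}': depth seq [1 0 1 0 1 2 1 2 1 0]
  -> pairs=5 depth=2 groups=3 -> no
String 4 '{}{{}}{}': depth seq [1 0 1 2 1 0 1 0]
  -> pairs=4 depth=2 groups=3 -> no
String 5 '{}{}{{}{}{}{}{}}': depth seq [1 0 1 0 1 2 1 2 1 2 1 2 1 2 1 0]
  -> pairs=8 depth=2 groups=3 -> no
String 6 '{}{}{}{}': depth seq [1 0 1 0 1 0 1 0]
  -> pairs=4 depth=1 groups=4 -> no

Answer: no yes no no no no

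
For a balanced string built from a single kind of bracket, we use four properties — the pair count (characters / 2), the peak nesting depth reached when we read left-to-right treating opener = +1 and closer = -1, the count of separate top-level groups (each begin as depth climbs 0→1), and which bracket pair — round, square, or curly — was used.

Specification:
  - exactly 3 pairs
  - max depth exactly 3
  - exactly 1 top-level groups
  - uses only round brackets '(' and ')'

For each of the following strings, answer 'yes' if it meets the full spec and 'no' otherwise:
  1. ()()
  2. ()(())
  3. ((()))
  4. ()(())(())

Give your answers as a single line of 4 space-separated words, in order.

Answer: no no yes no

Derivation:
String 1 '()()': depth seq [1 0 1 0]
  -> pairs=2 depth=1 groups=2 -> no
String 2 '()(())': depth seq [1 0 1 2 1 0]
  -> pairs=3 depth=2 groups=2 -> no
String 3 '((()))': depth seq [1 2 3 2 1 0]
  -> pairs=3 depth=3 groups=1 -> yes
String 4 '()(())(())': depth seq [1 0 1 2 1 0 1 2 1 0]
  -> pairs=5 depth=2 groups=3 -> no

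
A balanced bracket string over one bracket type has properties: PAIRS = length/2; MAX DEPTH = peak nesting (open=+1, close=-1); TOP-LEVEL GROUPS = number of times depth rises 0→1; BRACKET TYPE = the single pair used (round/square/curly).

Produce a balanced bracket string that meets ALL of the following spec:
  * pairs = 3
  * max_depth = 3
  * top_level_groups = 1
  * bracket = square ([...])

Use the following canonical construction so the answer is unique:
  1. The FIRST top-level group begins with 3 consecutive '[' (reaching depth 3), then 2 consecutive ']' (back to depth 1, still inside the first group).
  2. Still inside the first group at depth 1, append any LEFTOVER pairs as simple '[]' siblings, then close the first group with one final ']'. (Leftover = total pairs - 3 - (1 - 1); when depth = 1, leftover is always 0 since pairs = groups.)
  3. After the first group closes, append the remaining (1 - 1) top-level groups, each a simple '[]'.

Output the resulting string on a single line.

Answer: [[[]]]

Derivation:
Spec: pairs=3 depth=3 groups=1
Leftover pairs = 3 - 3 - (1-1) = 0
First group: deep chain of depth 3 + 0 sibling pairs
Remaining 0 groups: simple '[]' each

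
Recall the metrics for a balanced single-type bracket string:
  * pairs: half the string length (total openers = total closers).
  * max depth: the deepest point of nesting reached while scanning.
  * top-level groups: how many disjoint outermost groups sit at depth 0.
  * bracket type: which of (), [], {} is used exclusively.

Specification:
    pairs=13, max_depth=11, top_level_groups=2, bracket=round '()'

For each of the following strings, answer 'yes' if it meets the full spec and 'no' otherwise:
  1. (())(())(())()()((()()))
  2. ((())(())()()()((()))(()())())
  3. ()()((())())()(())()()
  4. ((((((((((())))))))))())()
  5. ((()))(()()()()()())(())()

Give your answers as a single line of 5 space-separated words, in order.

Answer: no no no yes no

Derivation:
String 1 '(())(())(())()()((()()))': depth seq [1 2 1 0 1 2 1 0 1 2 1 0 1 0 1 0 1 2 3 2 3 2 1 0]
  -> pairs=12 depth=3 groups=6 -> no
String 2 '((())(())()()()((()))(()())())': depth seq [1 2 3 2 1 2 3 2 1 2 1 2 1 2 1 2 3 4 3 2 1 2 3 2 3 2 1 2 1 0]
  -> pairs=15 depth=4 groups=1 -> no
String 3 '()()((())())()(())()()': depth seq [1 0 1 0 1 2 3 2 1 2 1 0 1 0 1 2 1 0 1 0 1 0]
  -> pairs=11 depth=3 groups=7 -> no
String 4 '((((((((((())))))))))())()': depth seq [1 2 3 4 5 6 7 8 9 10 11 10 9 8 7 6 5 4 3 2 1 2 1 0 1 0]
  -> pairs=13 depth=11 groups=2 -> yes
String 5 '((()))(()()()()()())(())()': depth seq [1 2 3 2 1 0 1 2 1 2 1 2 1 2 1 2 1 2 1 0 1 2 1 0 1 0]
  -> pairs=13 depth=3 groups=4 -> no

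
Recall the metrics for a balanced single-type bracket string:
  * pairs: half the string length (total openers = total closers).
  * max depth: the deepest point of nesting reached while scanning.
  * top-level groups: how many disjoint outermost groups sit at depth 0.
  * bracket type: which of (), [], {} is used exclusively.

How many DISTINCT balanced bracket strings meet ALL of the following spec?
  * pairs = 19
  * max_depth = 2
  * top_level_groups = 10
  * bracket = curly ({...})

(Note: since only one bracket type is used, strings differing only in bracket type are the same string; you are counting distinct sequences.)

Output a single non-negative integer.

Spec: pairs=19 depth=2 groups=10
Count(depth <= 2) = 48620
Count(depth <= 1) = 0
Count(depth == 2) = 48620 - 0 = 48620

Answer: 48620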